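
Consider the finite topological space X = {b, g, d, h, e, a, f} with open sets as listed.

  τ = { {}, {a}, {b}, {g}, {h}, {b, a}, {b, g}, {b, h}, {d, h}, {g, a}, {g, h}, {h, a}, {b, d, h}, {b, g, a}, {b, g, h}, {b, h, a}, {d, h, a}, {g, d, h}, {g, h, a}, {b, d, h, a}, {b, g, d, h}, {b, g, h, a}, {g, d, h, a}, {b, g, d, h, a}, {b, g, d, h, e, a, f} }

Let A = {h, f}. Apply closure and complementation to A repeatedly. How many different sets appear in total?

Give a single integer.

X∖A={b, g, d, e, a}, int(X∖A)={b, g, a}, hence cl(A)={d, h, e, f}
Orbit (k=closure, c=complement):
  1. A     = {h, f}
  2. kA    = {d, h, e, f}
  3. cA    = {b, g, d, e, a}
  4. ckA   = {b, g, a}
  5. kcA   = {b, g, d, e, a, f}
  6. kckA  = {b, g, e, a, f}
  7. ckcA  = {h}
  8. ckckA = {d, h}
(closed under both — stop)

8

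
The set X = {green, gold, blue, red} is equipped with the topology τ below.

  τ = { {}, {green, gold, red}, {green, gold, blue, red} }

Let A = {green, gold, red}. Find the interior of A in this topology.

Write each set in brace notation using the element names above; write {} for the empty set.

{green, gold, red}

U open, U⊆A: {}, {green, gold, red}. int(A) = ⋃ = {green, gold, red}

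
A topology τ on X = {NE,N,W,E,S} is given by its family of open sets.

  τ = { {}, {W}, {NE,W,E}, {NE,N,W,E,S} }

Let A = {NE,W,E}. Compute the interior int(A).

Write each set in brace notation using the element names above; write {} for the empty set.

{NE,W,E}

opens ⊆ A: {}, {W}, {NE,W,E}; union → int = {NE,W,E}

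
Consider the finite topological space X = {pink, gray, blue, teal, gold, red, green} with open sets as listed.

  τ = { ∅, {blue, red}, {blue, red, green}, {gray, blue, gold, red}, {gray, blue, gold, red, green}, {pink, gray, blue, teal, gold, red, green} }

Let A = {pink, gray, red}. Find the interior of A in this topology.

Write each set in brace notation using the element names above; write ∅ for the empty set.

open subsets of A: ∅; so int(A) = ∅

∅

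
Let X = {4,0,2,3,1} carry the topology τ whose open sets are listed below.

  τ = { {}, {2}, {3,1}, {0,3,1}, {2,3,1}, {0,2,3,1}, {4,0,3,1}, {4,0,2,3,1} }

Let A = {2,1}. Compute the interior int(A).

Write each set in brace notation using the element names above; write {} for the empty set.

interior: largest open inside A is {2} (from {}, {2})

{2}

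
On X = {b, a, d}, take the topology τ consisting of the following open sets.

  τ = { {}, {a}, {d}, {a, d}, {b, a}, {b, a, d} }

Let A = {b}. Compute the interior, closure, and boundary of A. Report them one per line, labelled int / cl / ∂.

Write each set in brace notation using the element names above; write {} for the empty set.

int(A) = {}
cl(A)  = {b}
∂A     = {b}

U open, U⊆A: {}. int(A) = ⋃ = {}
X∖A={a, d}, int(X∖A)={a, d}, hence cl(A)={b}
∂A: remove int from cl → {b}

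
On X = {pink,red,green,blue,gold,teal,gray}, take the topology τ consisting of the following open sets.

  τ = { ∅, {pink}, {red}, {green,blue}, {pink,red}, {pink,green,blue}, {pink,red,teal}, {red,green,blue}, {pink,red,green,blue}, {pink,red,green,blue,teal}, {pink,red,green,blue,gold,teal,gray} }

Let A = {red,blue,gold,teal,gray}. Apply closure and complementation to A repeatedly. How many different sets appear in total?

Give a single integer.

cl via duality: int({pink,green}) = {pink}, so X∖{pink} = {red,green,blue,gold,teal,gray}
Write k for closure, c for complement:
  1. A     = {red,blue,gold,teal,gray}
  2. kA    = {red,green,blue,gold,teal,gray}
  3. cA    = {pink,green}
  4. ckA   = {pink}
  5. kcA   = {pink,green,blue,gold,teal,gray}
  6. kckA  = {pink,gold,teal,gray}
  7. ckcA  = {red}
  8. ckckA = {red,green,blue}
  9. kckcA = {red,gold,teal,gray}
  10. ckckcA = {pink,green,blue}
applying k or c yields no new set

10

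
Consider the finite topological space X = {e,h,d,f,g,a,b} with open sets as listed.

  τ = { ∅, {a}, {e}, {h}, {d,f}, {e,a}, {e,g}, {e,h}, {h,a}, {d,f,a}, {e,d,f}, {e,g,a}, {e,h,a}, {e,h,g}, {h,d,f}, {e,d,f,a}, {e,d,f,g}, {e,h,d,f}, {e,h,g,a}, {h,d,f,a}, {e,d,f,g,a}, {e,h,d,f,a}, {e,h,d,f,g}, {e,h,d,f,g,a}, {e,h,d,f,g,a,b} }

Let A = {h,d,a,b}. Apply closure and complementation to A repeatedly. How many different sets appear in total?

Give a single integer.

10

X∖A={e,f,g}, int(X∖A)={e,g}, hence cl(A)={h,d,f,a,b}
Orbit (k=closure, c=complement):
  1. A     = {h,d,a,b}
  2. kA    = {h,d,f,a,b}
  3. cA    = {e,f,g}
  4. ckA   = {e,g}
  5. kcA   = {e,d,f,g,b}
  6. kckA  = {e,g,b}
  7. ckcA  = {h,a}
  8. ckckA = {h,d,f,a}
  9. kckcA = {h,a,b}
  10. ckckcA = {e,d,f,g}
(closed under both — stop)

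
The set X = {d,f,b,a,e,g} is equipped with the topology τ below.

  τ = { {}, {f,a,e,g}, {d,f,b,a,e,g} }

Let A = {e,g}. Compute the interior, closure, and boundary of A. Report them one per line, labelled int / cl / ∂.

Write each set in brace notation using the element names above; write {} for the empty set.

opens ⊆ A: {}; union → int = {}
complement {d,f,b,a}; its interior {}; cl(A) = X∖{} = {d,f,b,a,e,g}
boundary = {d,f,b,a,e,g} ∖ {} = {d,f,b,a,e,g}

int(A) = {}
cl(A)  = {d,f,b,a,e,g}
∂A     = {d,f,b,a,e,g}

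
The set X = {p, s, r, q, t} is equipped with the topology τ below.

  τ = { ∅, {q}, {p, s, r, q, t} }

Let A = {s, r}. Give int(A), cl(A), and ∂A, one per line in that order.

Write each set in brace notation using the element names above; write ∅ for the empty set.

int(A) = ∅
cl(A)  = {p, s, r, t}
∂A     = {p, s, r, t}

open subsets of A: ∅; so int(A) = ∅
closure: X∖int(X∖A) = X∖{q} = {p, s, r, t}
∂A = {p, s, r, t} minus ∅ = {p, s, r, t}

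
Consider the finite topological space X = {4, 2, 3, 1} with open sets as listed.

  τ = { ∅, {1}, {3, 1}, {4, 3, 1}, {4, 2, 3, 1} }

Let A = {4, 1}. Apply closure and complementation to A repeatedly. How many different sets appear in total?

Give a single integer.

closure: X∖int(X∖A) = X∖∅ = {4, 2, 3, 1}
Let k=closure and c=complement:
  1. A     = {4, 1}
  2. kA    = {4, 2, 3, 1}
  3. cA    = {2, 3}
  4. ckA   = ∅
  5. kcA   = {4, 2, 3}
  6. ckcA  = {1}
— saturated at 6

6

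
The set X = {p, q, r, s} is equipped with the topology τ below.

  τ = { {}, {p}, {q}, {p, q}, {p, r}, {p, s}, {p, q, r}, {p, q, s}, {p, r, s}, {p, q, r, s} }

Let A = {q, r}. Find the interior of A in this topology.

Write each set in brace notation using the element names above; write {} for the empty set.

open subsets of A: {}, {q}; so int(A) = {q}

{q}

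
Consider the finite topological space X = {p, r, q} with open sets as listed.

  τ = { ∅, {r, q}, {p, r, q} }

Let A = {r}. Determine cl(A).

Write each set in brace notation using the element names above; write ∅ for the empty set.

{p, r, q}

X∖A={p, q}, int(X∖A)=∅, hence cl(A)={p, r, q}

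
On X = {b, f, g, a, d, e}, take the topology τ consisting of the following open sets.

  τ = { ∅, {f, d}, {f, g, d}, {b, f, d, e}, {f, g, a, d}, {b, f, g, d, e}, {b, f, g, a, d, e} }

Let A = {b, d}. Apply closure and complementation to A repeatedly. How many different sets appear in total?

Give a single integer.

4

complement {f, g, a, e}; its interior ∅; cl(A) = X∖∅ = {b, f, g, a, d, e}
With k = closure, c = complement:
  1. A     = {b, d}
  2. kA    = {b, f, g, a, d, e}
  3. cA    = {f, g, a, e}
  4. ckA   = ∅
k, c of each give nothing new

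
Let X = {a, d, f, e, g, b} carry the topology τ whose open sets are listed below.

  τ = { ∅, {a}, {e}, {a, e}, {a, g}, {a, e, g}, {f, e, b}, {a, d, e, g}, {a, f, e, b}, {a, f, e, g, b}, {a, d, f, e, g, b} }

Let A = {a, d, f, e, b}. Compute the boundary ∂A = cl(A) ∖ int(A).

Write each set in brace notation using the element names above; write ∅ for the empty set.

opens ⊆ A: ∅, {e}, {a}, {a, e}, {f, e, b}, {a, f, e, b}; union → int = {a, f, e, b}
complement {g}; its interior ∅; cl(A) = X∖∅ = {a, d, f, e, g, b}
boundary = {a, d, f, e, g, b} ∖ {a, f, e, b} = {d, g}

{d, g}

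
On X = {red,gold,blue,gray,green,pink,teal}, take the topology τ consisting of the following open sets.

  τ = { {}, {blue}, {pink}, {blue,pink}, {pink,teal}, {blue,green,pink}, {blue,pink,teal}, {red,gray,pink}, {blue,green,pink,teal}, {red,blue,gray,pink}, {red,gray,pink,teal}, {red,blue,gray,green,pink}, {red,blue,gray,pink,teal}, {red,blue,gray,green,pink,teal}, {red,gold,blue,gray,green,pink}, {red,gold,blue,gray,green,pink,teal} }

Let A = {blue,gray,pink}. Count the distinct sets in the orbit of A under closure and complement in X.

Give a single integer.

cl via duality: int({red,gold,green,teal}) = {}, so X∖{} = {red,gold,blue,gray,green,pink,teal}
Write k for closure, c for complement:
  1. A     = {blue,gray,pink}
  2. kA    = {red,gold,blue,gray,green,pink,teal}
  3. cA    = {red,gold,green,teal}
  4. ckA   = {}
  5. kcA   = {red,gold,gray,green,teal}
  6. ckcA  = {blue,pink}
applying k or c yields no new set

6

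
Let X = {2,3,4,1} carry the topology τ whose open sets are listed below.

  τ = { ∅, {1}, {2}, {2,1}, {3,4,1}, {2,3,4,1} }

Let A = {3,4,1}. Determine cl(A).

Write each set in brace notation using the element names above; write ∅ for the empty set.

{3,4,1}

complement {2}; its interior {2}; cl(A) = X∖{2} = {3,4,1}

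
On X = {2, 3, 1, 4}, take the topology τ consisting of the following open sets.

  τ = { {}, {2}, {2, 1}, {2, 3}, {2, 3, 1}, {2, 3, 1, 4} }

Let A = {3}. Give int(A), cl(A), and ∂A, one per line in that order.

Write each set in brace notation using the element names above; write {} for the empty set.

int(A) = {}
cl(A)  = {3, 4}
∂A     = {3, 4}

interior: largest open inside A is {} (from {})
cl via duality: int({2, 1, 4}) = {2, 1}, so X∖{2, 1} = {3, 4}
cl∖int = {3, 4}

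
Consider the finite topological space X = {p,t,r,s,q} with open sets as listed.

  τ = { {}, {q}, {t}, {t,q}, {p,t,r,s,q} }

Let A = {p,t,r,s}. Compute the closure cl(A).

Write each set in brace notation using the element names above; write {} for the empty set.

{p,t,r,s}

X∖A={q}, int(X∖A)={q}, hence cl(A)={p,t,r,s}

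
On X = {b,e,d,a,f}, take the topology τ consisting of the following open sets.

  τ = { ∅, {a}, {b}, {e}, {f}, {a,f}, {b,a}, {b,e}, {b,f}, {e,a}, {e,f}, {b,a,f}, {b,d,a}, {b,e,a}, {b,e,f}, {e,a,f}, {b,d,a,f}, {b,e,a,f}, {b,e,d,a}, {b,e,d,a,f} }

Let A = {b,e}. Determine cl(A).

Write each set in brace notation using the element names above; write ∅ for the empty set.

{b,e,d}

complement {d,a,f}; its interior {a,f}; cl(A) = X∖{a,f} = {b,e,d}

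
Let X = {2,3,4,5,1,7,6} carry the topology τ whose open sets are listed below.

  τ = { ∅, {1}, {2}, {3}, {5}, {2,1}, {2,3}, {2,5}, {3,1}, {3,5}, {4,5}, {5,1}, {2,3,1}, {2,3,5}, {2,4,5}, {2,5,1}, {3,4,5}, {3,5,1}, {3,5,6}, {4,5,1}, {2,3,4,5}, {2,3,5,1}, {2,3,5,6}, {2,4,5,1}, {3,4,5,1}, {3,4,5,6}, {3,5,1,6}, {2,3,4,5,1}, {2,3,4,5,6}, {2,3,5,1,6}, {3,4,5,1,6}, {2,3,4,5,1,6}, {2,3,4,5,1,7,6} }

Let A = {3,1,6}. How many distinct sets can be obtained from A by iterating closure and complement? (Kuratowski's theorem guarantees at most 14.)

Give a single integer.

6

X∖A={2,4,5,7}, int(X∖A)={2,4,5}, hence cl(A)={3,1,7,6}
Orbit (k=closure, c=complement):
  1. A     = {3,1,6}
  2. kA    = {3,1,7,6}
  3. cA    = {2,4,5,7}
  4. ckA   = {2,4,5}
  5. kcA   = {2,4,5,7,6}
  6. ckcA  = {3,1}
(closed under both — stop)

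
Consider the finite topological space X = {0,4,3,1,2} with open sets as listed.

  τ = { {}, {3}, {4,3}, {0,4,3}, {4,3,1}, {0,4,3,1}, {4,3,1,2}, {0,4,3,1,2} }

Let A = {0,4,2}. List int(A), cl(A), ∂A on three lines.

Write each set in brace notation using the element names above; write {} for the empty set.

int(A) = {}
cl(A)  = {0,4,1,2}
∂A     = {0,4,1,2}

opens ⊆ A: {}; union → int = {}
complement {3,1}; its interior {3}; cl(A) = X∖{3} = {0,4,1,2}
boundary = {0,4,1,2} ∖ {} = {0,4,1,2}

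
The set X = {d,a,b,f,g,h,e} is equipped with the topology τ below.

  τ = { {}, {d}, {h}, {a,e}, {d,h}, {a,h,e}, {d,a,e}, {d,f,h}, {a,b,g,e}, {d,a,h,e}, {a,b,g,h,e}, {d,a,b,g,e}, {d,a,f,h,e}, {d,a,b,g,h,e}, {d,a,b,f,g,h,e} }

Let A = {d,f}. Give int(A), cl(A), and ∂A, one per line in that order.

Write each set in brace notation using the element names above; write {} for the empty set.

opens ⊆ A: {}, {d}; union → int = {d}
complement {a,b,g,h,e}; its interior {a,b,g,h,e}; cl(A) = X∖{a,b,g,h,e} = {d,f}
boundary = {d,f} ∖ {d} = {f}

int(A) = {d}
cl(A)  = {d,f}
∂A     = {f}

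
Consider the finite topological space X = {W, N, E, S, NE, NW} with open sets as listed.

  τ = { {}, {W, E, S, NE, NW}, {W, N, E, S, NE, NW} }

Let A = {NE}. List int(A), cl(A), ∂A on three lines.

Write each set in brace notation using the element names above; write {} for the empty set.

U open, U⊆A: {}. int(A) = ⋃ = {}
X∖A={W, N, E, S, NW}, int(X∖A)={}, hence cl(A)={W, N, E, S, NE, NW}
∂A: remove int from cl → {W, N, E, S, NE, NW}

int(A) = {}
cl(A)  = {W, N, E, S, NE, NW}
∂A     = {W, N, E, S, NE, NW}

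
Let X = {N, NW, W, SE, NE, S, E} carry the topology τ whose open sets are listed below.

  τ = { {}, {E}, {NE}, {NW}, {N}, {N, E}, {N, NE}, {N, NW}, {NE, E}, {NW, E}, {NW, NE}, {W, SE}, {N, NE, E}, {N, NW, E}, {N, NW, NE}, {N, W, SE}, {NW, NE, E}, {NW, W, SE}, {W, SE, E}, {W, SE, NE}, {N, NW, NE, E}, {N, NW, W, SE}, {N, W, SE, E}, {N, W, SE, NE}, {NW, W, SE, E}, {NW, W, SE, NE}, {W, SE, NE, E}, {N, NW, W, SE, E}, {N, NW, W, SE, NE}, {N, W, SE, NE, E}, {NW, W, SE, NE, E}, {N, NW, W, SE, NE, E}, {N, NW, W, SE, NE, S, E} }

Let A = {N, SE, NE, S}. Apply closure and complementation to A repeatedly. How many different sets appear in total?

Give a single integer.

closure: X∖int(X∖A) = X∖{NW, E} = {N, W, SE, NE, S}
Let k=closure and c=complement:
  1. A     = {N, SE, NE, S}
  2. kA    = {N, W, SE, NE, S}
  3. cA    = {NW, W, E}
  4. ckA   = {NW, E}
  5. kcA   = {NW, W, SE, S, E}
  6. kckA  = {NW, S, E}
  7. ckcA  = {N, NE}
  8. ckckA = {N, W, SE, NE}
  9. kckcA = {N, NE, S}
  10. ckckcA = {NW, W, SE, E}
— saturated at 10

10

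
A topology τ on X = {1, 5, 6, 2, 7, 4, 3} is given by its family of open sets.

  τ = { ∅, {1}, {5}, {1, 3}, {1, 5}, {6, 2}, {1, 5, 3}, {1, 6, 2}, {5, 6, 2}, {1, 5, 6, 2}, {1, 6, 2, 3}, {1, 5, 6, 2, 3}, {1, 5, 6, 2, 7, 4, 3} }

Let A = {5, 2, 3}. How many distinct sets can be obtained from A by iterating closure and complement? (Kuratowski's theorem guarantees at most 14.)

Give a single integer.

12

X∖A={1, 6, 7, 4}, int(X∖A)={1}, hence cl(A)={5, 6, 2, 7, 4, 3}
Orbit (k=closure, c=complement):
  1. A     = {5, 2, 3}
  2. kA    = {5, 6, 2, 7, 4, 3}
  3. cA    = {1, 6, 7, 4}
  4. ckA   = {1}
  5. kcA   = {1, 6, 2, 7, 4, 3}
  6. kckA  = {1, 7, 4, 3}
  7. ckcA  = {5}
  8. ckckA = {5, 6, 2}
  9. kckcA = {5, 7, 4}
  10. kckckA = {5, 6, 2, 7, 4}
  11. ckckcA = {1, 6, 2, 3}
  12. ckckckA = {1, 3}
(closed under both — stop)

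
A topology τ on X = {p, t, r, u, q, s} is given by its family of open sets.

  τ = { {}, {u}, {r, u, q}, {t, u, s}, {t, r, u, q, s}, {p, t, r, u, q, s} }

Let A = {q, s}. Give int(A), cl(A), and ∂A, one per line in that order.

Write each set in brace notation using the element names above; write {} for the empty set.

opens ⊆ A: {}; union → int = {}
complement {p, t, r, u}; its interior {u}; cl(A) = X∖{u} = {p, t, r, q, s}
boundary = {p, t, r, q, s} ∖ {} = {p, t, r, q, s}

int(A) = {}
cl(A)  = {p, t, r, q, s}
∂A     = {p, t, r, q, s}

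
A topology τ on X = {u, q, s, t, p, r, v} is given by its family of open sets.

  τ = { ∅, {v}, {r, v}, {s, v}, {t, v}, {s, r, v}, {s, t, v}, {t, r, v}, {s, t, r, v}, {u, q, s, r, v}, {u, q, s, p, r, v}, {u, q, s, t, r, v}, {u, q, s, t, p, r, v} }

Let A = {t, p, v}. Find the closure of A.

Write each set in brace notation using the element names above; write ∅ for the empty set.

{u, q, s, t, p, r, v}

X∖A={u, q, s, r}, int(X∖A)=∅, hence cl(A)={u, q, s, t, p, r, v}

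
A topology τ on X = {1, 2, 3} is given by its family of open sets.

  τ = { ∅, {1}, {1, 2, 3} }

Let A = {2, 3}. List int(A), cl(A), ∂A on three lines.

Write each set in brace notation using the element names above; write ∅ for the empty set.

U open, U⊆A: ∅. int(A) = ⋃ = ∅
X∖A={1}, int(X∖A)={1}, hence cl(A)={2, 3}
∂A: remove int from cl → {2, 3}

int(A) = ∅
cl(A)  = {2, 3}
∂A     = {2, 3}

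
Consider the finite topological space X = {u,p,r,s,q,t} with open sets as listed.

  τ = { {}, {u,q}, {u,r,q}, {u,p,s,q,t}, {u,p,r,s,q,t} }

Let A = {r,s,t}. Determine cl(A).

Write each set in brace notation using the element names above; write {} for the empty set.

complement {u,p,q}; its interior {u,q}; cl(A) = X∖{u,q} = {p,r,s,t}

{p,r,s,t}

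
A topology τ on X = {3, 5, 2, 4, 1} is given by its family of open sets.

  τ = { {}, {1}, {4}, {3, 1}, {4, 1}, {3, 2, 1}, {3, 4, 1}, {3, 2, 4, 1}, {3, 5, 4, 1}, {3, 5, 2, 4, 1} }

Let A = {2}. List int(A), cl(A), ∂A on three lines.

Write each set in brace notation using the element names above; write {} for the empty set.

opens ⊆ A: {}; union → int = {}
complement {3, 5, 4, 1}; its interior {3, 5, 4, 1}; cl(A) = X∖{3, 5, 4, 1} = {2}
boundary = {2} ∖ {} = {2}

int(A) = {}
cl(A)  = {2}
∂A     = {2}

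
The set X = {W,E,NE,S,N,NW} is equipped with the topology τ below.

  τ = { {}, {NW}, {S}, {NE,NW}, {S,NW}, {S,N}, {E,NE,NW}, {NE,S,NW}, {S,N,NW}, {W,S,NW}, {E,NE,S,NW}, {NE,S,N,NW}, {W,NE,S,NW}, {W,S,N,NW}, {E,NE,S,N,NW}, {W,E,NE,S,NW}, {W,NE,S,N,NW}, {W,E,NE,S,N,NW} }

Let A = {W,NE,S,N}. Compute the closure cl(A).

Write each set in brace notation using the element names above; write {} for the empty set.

complement {E,NW}; its interior {NW}; cl(A) = X∖{NW} = {W,E,NE,S,N}

{W,E,NE,S,N}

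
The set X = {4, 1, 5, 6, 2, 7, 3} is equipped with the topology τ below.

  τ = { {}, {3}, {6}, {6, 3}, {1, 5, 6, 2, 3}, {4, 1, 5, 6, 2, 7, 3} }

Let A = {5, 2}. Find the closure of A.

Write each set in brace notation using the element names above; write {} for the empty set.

complement {4, 1, 6, 7, 3}; its interior {6, 3}; cl(A) = X∖{6, 3} = {4, 1, 5, 2, 7}

{4, 1, 5, 2, 7}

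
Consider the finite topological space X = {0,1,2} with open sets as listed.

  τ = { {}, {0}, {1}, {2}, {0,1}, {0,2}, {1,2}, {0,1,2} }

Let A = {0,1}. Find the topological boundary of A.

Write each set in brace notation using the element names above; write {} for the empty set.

{}

open subsets of A: {}, {0}, {1}, {0,1}; so int(A) = {0,1}
closure: X∖int(X∖A) = X∖{2} = {0,1}
∂A = {0,1} minus {0,1} = {}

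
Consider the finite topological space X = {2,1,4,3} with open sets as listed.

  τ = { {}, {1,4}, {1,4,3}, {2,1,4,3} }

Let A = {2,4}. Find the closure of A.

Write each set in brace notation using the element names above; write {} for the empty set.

{2,1,4,3}

complement {1,3}; its interior {}; cl(A) = X∖{} = {2,1,4,3}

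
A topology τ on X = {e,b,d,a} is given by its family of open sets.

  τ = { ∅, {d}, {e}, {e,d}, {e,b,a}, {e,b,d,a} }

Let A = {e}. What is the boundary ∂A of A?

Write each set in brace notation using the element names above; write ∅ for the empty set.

interior: largest open inside A is {e} (from ∅, {e})
cl via duality: int({b,d,a}) = {d}, so X∖{d} = {e,b,a}
cl∖int = {b,a}

{b,a}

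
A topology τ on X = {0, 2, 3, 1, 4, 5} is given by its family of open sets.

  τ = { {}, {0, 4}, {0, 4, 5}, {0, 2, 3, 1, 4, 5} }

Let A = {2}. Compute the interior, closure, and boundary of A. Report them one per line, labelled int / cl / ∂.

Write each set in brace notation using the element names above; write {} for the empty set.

U open, U⊆A: {}. int(A) = ⋃ = {}
X∖A={0, 3, 1, 4, 5}, int(X∖A)={0, 4, 5}, hence cl(A)={2, 3, 1}
∂A: remove int from cl → {2, 3, 1}

int(A) = {}
cl(A)  = {2, 3, 1}
∂A     = {2, 3, 1}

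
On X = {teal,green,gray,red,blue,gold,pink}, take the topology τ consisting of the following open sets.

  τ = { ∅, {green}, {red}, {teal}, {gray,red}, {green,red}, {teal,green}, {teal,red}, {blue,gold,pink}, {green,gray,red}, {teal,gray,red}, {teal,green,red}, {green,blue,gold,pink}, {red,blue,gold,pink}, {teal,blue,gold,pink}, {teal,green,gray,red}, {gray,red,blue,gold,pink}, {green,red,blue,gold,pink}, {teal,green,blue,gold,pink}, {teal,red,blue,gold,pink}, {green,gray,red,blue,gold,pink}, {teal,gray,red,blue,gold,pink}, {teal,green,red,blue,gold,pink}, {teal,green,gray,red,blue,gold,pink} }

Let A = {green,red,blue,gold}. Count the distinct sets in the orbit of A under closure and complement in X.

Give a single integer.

cl via duality: int({teal,gray,pink}) = {teal}, so X∖{teal} = {green,gray,red,blue,gold,pink}
Write k for closure, c for complement:
  1. A     = {green,red,blue,gold}
  2. kA    = {green,gray,red,blue,gold,pink}
  3. cA    = {teal,gray,pink}
  4. ckA   = {teal}
  5. kcA   = {teal,gray,blue,gold,pink}
  6. ckcA  = {green,red}
  7. kckcA = {green,gray,red}
  8. ckckcA = {teal,blue,gold,pink}
applying k or c yields no new set

8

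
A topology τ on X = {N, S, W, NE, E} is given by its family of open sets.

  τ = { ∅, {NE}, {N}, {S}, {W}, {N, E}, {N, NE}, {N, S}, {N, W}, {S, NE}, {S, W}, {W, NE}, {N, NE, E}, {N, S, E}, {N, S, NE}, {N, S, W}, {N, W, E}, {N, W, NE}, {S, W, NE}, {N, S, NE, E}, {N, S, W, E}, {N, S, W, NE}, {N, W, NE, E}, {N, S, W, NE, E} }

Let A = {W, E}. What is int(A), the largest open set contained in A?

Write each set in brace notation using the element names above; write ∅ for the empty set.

open subsets of A: ∅, {W}; so int(A) = {W}

{W}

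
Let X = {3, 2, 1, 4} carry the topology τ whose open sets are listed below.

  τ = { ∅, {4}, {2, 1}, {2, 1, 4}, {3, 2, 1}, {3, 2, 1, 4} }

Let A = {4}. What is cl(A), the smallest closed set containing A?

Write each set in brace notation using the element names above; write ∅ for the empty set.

complement {3, 2, 1}; its interior {3, 2, 1}; cl(A) = X∖{3, 2, 1} = {4}

{4}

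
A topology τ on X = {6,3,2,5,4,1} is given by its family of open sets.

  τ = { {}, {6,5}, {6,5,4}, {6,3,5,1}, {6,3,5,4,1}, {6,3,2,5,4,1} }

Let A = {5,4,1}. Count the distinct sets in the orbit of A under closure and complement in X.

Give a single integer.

4

cl via duality: int({6,3,2}) = {}, so X∖{} = {6,3,2,5,4,1}
Write k for closure, c for complement:
  1. A     = {5,4,1}
  2. kA    = {6,3,2,5,4,1}
  3. cA    = {6,3,2}
  4. ckA   = {}
applying k or c yields no new set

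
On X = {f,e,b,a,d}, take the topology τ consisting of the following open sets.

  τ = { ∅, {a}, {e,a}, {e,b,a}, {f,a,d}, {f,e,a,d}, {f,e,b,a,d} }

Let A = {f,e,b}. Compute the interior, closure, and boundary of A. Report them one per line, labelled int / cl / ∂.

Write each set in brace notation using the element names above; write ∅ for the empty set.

interior: largest open inside A is ∅ (from ∅)
cl via duality: int({a,d}) = {a}, so X∖{a} = {f,e,b,d}
cl∖int = {f,e,b,d}

int(A) = ∅
cl(A)  = {f,e,b,d}
∂A     = {f,e,b,d}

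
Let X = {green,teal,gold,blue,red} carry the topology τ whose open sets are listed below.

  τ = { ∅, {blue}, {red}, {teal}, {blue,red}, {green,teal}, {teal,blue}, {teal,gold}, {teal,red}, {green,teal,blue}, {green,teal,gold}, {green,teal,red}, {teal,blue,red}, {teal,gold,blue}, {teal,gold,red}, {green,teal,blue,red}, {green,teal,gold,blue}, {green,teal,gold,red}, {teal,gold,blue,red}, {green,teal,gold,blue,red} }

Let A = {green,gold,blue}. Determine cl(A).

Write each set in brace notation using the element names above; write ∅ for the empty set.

{green,gold,blue}

cl via duality: int({teal,red}) = {teal,red}, so X∖{teal,red} = {green,gold,blue}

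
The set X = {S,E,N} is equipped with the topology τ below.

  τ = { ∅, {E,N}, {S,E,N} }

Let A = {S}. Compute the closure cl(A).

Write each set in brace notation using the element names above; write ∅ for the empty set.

complement {E,N}; its interior {E,N}; cl(A) = X∖{E,N} = {S}

{S}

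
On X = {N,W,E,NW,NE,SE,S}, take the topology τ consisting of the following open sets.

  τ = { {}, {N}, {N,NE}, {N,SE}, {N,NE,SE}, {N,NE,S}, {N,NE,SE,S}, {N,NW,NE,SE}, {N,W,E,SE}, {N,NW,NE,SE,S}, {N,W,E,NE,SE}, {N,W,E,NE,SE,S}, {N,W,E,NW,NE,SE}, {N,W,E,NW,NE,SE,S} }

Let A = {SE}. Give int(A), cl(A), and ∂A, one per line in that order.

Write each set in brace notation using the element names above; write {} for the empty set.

int(A) = {}
cl(A)  = {W,E,NW,SE}
∂A     = {W,E,NW,SE}

opens ⊆ A: {}; union → int = {}
complement {N,W,E,NW,NE,S}; its interior {N,NE,S}; cl(A) = X∖{N,NE,S} = {W,E,NW,SE}
boundary = {W,E,NW,SE} ∖ {} = {W,E,NW,SE}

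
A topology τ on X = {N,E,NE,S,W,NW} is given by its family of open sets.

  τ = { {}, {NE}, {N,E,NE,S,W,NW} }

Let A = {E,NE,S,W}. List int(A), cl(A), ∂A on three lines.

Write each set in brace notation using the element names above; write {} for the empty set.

open subsets of A: {}, {NE}; so int(A) = {NE}
closure: X∖int(X∖A) = X∖{} = {N,E,NE,S,W,NW}
∂A = {N,E,NE,S,W,NW} minus {NE} = {N,E,S,W,NW}

int(A) = {NE}
cl(A)  = {N,E,NE,S,W,NW}
∂A     = {N,E,S,W,NW}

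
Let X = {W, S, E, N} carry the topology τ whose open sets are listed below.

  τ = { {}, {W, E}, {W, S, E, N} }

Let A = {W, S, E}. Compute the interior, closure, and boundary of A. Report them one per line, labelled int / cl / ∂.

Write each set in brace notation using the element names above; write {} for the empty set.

opens ⊆ A: {}, {W, E}; union → int = {W, E}
complement {N}; its interior {}; cl(A) = X∖{} = {W, S, E, N}
boundary = {W, S, E, N} ∖ {W, E} = {S, N}

int(A) = {W, E}
cl(A)  = {W, S, E, N}
∂A     = {S, N}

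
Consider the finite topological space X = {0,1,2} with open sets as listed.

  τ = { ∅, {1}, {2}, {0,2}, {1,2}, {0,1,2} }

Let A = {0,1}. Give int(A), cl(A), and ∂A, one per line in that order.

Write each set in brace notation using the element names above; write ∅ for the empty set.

int(A) = {1}
cl(A)  = {0,1}
∂A     = {0}

open subsets of A: ∅, {1}; so int(A) = {1}
closure: X∖int(X∖A) = X∖{2} = {0,1}
∂A = {0,1} minus {1} = {0}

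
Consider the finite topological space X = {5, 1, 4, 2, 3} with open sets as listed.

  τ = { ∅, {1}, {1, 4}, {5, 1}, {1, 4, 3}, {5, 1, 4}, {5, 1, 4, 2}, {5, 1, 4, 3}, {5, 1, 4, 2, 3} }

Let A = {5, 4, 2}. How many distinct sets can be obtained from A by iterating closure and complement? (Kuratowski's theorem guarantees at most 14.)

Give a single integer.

complement {1, 3}; its interior {1}; cl(A) = X∖{1} = {5, 4, 2, 3}
With k = closure, c = complement:
  1. A     = {5, 4, 2}
  2. kA    = {5, 4, 2, 3}
  3. cA    = {1, 3}
  4. ckA   = {1}
  5. kcA   = {5, 1, 4, 2, 3}
  6. ckcA  = ∅
k, c of each give nothing new

6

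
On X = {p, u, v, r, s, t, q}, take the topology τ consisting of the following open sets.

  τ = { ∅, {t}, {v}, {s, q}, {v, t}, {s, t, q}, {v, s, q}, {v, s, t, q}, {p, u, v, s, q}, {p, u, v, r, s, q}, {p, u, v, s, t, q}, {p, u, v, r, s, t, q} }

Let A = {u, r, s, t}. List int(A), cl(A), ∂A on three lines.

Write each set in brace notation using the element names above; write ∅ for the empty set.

U open, U⊆A: ∅, {t}. int(A) = ⋃ = {t}
X∖A={p, v, q}, int(X∖A)={v}, hence cl(A)={p, u, r, s, t, q}
∂A: remove int from cl → {p, u, r, s, q}

int(A) = {t}
cl(A)  = {p, u, r, s, t, q}
∂A     = {p, u, r, s, q}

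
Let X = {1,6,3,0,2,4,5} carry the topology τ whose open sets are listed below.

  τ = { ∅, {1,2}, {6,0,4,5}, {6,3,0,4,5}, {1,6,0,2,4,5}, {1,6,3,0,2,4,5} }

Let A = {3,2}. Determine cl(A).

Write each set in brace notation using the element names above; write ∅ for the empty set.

closure: X∖int(X∖A) = X∖{6,0,4,5} = {1,3,2}

{1,3,2}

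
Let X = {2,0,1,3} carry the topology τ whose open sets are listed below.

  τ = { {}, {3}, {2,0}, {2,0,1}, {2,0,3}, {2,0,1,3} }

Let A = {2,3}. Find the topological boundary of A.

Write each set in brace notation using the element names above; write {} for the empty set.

{2,0,1}

open subsets of A: {}, {3}; so int(A) = {3}
closure: X∖int(X∖A) = X∖{} = {2,0,1,3}
∂A = {2,0,1,3} minus {3} = {2,0,1}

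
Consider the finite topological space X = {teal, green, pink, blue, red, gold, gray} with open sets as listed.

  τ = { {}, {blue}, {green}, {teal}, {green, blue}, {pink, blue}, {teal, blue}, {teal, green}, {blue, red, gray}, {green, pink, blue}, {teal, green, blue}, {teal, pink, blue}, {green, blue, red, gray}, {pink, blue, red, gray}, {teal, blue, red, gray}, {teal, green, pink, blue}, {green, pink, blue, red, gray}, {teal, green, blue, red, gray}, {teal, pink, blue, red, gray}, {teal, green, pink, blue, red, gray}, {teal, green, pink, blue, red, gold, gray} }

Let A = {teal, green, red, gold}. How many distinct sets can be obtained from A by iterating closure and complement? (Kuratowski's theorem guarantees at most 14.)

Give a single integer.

8

closure: X∖int(X∖A) = X∖{pink, blue} = {teal, green, red, gold, gray}
Let k=closure and c=complement:
  1. A     = {teal, green, red, gold}
  2. kA    = {teal, green, red, gold, gray}
  3. cA    = {pink, blue, gray}
  4. ckA   = {pink, blue}
  5. kcA   = {pink, blue, red, gold, gray}
  6. ckcA  = {teal, green}
  7. kckcA = {teal, green, gold}
  8. ckckcA = {pink, blue, red, gray}
— saturated at 8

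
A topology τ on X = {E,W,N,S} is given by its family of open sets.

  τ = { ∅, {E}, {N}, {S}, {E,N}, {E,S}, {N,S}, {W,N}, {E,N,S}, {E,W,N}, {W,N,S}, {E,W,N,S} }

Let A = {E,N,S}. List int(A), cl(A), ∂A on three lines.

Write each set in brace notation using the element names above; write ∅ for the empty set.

int(A) = {E,N,S}
cl(A)  = {E,W,N,S}
∂A     = {W}

open subsets of A: ∅, {S}, {N}, {E}, {N,S}, {E,S}, {E,N}, {E,N,S}; so int(A) = {E,N,S}
closure: X∖int(X∖A) = X∖∅ = {E,W,N,S}
∂A = {E,W,N,S} minus {E,N,S} = {W}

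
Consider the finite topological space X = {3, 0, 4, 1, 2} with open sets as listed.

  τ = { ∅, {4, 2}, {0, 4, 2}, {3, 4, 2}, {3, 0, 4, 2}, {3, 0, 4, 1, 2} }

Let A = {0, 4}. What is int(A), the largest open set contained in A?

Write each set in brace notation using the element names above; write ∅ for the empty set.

∅

opens ⊆ A: ∅; union → int = ∅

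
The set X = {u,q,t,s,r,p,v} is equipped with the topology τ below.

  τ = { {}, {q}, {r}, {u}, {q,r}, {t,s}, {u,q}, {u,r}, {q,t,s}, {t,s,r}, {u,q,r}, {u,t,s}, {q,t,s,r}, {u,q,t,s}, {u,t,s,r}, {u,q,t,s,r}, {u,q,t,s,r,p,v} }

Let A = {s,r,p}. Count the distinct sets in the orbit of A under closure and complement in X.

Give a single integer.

10

closure: X∖int(X∖A) = X∖{u,q} = {t,s,r,p,v}
Let k=closure and c=complement:
  1. A     = {s,r,p}
  2. kA    = {t,s,r,p,v}
  3. cA    = {u,q,t,v}
  4. ckA   = {u,q}
  5. kcA   = {u,q,t,s,p,v}
  6. kckA  = {u,q,p,v}
  7. ckcA  = {r}
  8. ckckA = {t,s,r}
  9. kckcA = {r,p,v}
  10. ckckcA = {u,q,t,s}
— saturated at 10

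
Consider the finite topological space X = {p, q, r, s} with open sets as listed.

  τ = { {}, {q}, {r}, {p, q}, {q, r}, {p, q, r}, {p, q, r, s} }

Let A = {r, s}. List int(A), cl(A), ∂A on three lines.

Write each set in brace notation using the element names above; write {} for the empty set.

int(A) = {r}
cl(A)  = {r, s}
∂A     = {s}

U open, U⊆A: {}, {r}. int(A) = ⋃ = {r}
X∖A={p, q}, int(X∖A)={p, q}, hence cl(A)={r, s}
∂A: remove int from cl → {s}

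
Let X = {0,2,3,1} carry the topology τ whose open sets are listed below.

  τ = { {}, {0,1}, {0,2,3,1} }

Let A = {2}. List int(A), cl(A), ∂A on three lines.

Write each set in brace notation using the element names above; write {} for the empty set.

int(A) = {}
cl(A)  = {2,3}
∂A     = {2,3}

interior: largest open inside A is {} (from {})
cl via duality: int({0,3,1}) = {0,1}, so X∖{0,1} = {2,3}
cl∖int = {2,3}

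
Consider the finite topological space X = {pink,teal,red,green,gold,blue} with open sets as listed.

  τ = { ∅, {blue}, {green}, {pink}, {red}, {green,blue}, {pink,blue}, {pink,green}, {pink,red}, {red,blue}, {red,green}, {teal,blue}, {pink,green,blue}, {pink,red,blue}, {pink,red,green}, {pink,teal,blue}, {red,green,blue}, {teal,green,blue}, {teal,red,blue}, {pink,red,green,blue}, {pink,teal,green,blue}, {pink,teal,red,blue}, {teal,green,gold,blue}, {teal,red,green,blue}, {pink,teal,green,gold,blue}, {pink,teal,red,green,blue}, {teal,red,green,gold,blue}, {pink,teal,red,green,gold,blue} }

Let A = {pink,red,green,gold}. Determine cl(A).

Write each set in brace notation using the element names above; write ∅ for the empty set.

cl via duality: int({teal,blue}) = {teal,blue}, so X∖{teal,blue} = {pink,red,green,gold}

{pink,red,green,gold}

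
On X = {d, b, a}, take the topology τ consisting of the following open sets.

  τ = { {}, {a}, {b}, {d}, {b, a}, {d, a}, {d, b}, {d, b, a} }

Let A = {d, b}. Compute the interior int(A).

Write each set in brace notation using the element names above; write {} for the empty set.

opens ⊆ A: {}, {b}, {d}, {d, b}; union → int = {d, b}

{d, b}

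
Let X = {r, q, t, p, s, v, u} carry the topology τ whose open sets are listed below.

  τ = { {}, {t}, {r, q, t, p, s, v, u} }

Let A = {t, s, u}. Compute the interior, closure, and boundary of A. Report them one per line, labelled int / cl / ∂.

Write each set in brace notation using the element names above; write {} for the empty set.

opens ⊆ A: {}, {t}; union → int = {t}
complement {r, q, p, v}; its interior {}; cl(A) = X∖{} = {r, q, t, p, s, v, u}
boundary = {r, q, t, p, s, v, u} ∖ {t} = {r, q, p, s, v, u}

int(A) = {t}
cl(A)  = {r, q, t, p, s, v, u}
∂A     = {r, q, p, s, v, u}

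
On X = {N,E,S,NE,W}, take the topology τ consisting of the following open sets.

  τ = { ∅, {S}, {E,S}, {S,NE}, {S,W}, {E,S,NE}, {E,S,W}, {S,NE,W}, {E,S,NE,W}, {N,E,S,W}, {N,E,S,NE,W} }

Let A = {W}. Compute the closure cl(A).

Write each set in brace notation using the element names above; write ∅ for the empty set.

complement {N,E,S,NE}; its interior {E,S,NE}; cl(A) = X∖{E,S,NE} = {N,W}

{N,W}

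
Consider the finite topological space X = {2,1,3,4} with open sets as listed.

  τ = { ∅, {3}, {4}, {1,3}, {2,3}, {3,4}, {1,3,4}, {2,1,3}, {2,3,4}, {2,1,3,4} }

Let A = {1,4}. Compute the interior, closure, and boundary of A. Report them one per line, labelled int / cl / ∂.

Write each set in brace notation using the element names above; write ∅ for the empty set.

open subsets of A: ∅, {4}; so int(A) = {4}
closure: X∖int(X∖A) = X∖{2,3} = {1,4}
∂A = {1,4} minus {4} = {1}

int(A) = {4}
cl(A)  = {1,4}
∂A     = {1}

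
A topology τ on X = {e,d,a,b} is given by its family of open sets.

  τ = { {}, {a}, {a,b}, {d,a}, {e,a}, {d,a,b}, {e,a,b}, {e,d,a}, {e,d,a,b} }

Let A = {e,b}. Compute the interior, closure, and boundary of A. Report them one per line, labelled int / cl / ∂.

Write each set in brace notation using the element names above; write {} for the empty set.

opens ⊆ A: {}; union → int = {}
complement {d,a}; its interior {d,a}; cl(A) = X∖{d,a} = {e,b}
boundary = {e,b} ∖ {} = {e,b}

int(A) = {}
cl(A)  = {e,b}
∂A     = {e,b}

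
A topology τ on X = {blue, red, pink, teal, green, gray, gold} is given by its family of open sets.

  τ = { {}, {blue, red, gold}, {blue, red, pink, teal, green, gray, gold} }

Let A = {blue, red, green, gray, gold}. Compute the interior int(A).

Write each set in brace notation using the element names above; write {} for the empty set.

interior: largest open inside A is {blue, red, gold} (from {}, {blue, red, gold})

{blue, red, gold}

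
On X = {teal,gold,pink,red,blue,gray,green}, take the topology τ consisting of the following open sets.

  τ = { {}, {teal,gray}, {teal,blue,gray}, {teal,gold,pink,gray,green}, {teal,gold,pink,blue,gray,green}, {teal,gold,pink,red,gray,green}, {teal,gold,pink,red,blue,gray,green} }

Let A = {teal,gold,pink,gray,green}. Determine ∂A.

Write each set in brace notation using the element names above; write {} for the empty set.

open subsets of A: {}, {teal,gray}, {teal,gold,pink,gray,green}; so int(A) = {teal,gold,pink,gray,green}
closure: X∖int(X∖A) = X∖{} = {teal,gold,pink,red,blue,gray,green}
∂A = {teal,gold,pink,red,blue,gray,green} minus {teal,gold,pink,gray,green} = {red,blue}

{red,blue}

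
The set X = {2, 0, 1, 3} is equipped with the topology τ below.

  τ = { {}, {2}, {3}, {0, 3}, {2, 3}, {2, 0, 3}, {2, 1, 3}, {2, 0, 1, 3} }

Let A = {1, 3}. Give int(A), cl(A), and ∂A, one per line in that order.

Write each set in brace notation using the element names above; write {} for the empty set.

int(A) = {3}
cl(A)  = {0, 1, 3}
∂A     = {0, 1}

interior: largest open inside A is {3} (from {}, {3})
cl via duality: int({2, 0}) = {2}, so X∖{2} = {0, 1, 3}
cl∖int = {0, 1}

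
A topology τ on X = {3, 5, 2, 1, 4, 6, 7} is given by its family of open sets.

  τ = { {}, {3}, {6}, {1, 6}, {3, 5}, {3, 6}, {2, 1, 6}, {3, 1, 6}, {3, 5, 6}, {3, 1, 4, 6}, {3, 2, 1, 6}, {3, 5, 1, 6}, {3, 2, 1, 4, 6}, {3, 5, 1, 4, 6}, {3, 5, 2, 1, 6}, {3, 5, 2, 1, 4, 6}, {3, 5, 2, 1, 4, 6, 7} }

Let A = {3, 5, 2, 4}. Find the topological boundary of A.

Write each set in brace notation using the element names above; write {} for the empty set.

{2, 4, 7}

interior: largest open inside A is {3, 5} (from {}, {3}, {3, 5})
cl via duality: int({1, 6, 7}) = {1, 6}, so X∖{1, 6} = {3, 5, 2, 4, 7}
cl∖int = {2, 4, 7}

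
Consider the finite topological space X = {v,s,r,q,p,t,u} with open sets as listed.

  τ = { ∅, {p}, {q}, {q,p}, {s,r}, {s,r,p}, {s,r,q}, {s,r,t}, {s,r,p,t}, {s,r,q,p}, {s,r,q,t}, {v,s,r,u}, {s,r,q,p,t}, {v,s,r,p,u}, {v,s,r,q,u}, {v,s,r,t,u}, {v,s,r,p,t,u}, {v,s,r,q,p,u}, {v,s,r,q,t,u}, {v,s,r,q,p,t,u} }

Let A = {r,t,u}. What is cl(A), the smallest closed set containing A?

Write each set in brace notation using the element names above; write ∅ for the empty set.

{v,s,r,t,u}

cl via duality: int({v,s,q,p}) = {q,p}, so X∖{q,p} = {v,s,r,t,u}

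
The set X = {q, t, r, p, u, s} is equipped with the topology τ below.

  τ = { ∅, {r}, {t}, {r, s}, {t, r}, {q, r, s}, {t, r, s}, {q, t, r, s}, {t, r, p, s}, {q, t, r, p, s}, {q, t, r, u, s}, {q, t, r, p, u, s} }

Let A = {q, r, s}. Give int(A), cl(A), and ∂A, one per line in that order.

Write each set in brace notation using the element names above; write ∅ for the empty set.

int(A) = {q, r, s}
cl(A)  = {q, r, p, u, s}
∂A     = {p, u}

opens ⊆ A: ∅, {r}, {r, s}, {q, r, s}; union → int = {q, r, s}
complement {t, p, u}; its interior {t}; cl(A) = X∖{t} = {q, r, p, u, s}
boundary = {q, r, p, u, s} ∖ {q, r, s} = {p, u}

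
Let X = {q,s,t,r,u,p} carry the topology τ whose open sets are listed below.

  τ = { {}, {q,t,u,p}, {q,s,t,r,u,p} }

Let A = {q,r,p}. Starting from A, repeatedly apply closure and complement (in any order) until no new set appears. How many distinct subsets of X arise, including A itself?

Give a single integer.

4

complement {s,t,u}; its interior {}; cl(A) = X∖{} = {q,s,t,r,u,p}
With k = closure, c = complement:
  1. A     = {q,r,p}
  2. kA    = {q,s,t,r,u,p}
  3. cA    = {s,t,u}
  4. ckA   = {}
k, c of each give nothing new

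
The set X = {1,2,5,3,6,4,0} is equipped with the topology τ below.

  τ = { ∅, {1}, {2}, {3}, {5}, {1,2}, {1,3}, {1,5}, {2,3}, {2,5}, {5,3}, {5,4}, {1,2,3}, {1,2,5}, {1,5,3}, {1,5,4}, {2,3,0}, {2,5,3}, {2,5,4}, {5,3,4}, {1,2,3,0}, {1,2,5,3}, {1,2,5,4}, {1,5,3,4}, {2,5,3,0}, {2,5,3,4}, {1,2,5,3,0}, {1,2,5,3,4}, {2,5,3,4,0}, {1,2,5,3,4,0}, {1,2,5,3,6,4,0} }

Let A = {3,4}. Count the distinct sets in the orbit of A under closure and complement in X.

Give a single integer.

8

X∖A={1,2,5,6,0}, int(X∖A)={1,2,5}, hence cl(A)={3,6,4,0}
Orbit (k=closure, c=complement):
  1. A     = {3,4}
  2. kA    = {3,6,4,0}
  3. cA    = {1,2,5,6,0}
  4. ckA   = {1,2,5}
  5. kcA   = {1,2,5,6,4,0}
  6. ckcA  = {3}
  7. kckcA = {3,6,0}
  8. ckckcA = {1,2,5,4}
(closed under both — stop)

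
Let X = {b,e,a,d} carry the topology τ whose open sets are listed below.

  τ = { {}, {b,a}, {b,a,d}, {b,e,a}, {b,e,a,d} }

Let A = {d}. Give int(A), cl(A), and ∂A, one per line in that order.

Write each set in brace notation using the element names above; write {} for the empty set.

int(A) = {}
cl(A)  = {d}
∂A     = {d}

interior: largest open inside A is {} (from {})
cl via duality: int({b,e,a}) = {b,e,a}, so X∖{b,e,a} = {d}
cl∖int = {d}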